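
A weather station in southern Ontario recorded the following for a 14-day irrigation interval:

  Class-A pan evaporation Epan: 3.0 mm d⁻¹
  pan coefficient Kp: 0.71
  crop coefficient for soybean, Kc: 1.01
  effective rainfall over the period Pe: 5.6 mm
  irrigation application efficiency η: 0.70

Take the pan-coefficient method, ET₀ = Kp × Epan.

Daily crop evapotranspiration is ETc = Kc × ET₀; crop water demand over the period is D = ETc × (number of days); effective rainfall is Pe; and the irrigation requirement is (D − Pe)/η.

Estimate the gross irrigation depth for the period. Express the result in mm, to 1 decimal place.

ET₀ = 0.71 × 3.0 = 2.1300 mm/d
ETc = Kc × ET₀ = 1.01 × 2.1300 = 2.1513 mm/d
Crop demand D = ETc × 14 d = 2.1513 × 14 = 30.118 mm
D − Pe = 30.118 − 5.6 = 24.518 mm
Gross irrigation = 24.518 / 0.70 = 35.026 mm

35.0 mm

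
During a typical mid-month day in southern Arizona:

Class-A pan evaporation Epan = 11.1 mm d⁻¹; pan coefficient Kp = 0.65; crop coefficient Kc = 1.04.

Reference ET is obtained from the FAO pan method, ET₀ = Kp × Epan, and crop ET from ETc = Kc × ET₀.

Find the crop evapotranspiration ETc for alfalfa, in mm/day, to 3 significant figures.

ET₀ = 0.65 × 11.1 = 7.2150 mm/d
ETc = Kc × ET₀ = 1.04 × 7.2150 = 7.5036 mm/d

7.50 mm/day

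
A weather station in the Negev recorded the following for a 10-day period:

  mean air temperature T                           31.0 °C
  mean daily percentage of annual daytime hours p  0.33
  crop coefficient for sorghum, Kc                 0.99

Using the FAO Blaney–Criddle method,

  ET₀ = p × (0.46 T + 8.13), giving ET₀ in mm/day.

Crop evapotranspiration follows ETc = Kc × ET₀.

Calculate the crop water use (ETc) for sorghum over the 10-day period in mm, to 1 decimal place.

73.1 mm

ET₀ = 0.33 × (0.46 × 31.0 + 8.13) = 0.33 × 22.390 = 7.3887 mm/d
ETc = Kc × ET₀ = 0.99 × 7.3887 = 7.3148 mm/d
Over 10 days: 7.3148 × 10 = 73.148 mm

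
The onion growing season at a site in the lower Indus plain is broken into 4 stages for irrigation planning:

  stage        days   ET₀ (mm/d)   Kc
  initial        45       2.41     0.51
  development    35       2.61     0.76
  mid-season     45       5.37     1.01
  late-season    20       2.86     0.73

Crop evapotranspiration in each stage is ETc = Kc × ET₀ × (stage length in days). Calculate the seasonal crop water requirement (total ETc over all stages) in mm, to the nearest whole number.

initial: 0.51 × 2.41 × 45 = 55.31 mm
development: 0.76 × 2.61 × 35 = 69.43 mm
mid-season: 1.01 × 5.37 × 45 = 244.07 mm
late-season: 0.73 × 2.86 × 20 = 41.76 mm
Seasonal total = 410.57 mm

411 mm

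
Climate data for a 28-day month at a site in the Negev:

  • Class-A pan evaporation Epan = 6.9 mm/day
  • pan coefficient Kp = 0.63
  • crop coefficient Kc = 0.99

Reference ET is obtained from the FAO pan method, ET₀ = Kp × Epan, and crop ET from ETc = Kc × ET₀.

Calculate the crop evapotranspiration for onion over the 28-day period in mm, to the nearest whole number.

120 mm

ET₀ = 0.63 × 6.9 = 4.3470 mm/d
ETc = Kc × ET₀ = 0.99 × 4.3470 = 4.3035 mm/d
Over 28 days: 4.3035 × 28 = 120.498 mm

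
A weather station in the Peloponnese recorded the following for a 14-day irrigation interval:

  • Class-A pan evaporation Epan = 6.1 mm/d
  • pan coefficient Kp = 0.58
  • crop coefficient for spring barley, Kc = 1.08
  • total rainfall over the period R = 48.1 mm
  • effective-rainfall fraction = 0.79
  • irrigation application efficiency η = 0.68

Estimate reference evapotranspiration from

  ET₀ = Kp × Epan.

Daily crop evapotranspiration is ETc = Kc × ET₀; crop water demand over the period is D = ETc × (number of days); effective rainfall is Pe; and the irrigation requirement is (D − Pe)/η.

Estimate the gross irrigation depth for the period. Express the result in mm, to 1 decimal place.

ET₀ = 0.58 × 6.1 = 3.5380 mm/d
ETc = Kc × ET₀ = 1.08 × 3.5380 = 3.8210 mm/d
Crop demand D = ETc × 14 d = 3.8210 × 14 = 53.494 mm
Pe = 0.79 × 48.1 = 37.999 mm
D − Pe = 53.494 − 37.999 = 15.495 mm
Gross irrigation = 15.495 / 0.68 = 22.787 mm

22.8 mm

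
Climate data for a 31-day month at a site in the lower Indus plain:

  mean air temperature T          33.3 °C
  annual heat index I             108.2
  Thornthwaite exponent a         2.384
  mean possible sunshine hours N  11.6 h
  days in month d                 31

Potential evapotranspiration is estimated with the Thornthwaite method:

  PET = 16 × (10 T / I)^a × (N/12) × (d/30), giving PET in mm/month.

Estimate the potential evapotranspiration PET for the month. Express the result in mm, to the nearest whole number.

10T/I = 10 × 33.3 / 108.2 = 3.0776
(10T/I)^a = 3.0776^2.384 = 14.5847
Uncorrected PET = 16 × 14.5847 = 233.355 mm
Correction = (N/12)(d/30) = (11.6/12)(31/30) = 0.9989
PET = 233.355 × 0.9989 = 233.098 mm/month

233 mm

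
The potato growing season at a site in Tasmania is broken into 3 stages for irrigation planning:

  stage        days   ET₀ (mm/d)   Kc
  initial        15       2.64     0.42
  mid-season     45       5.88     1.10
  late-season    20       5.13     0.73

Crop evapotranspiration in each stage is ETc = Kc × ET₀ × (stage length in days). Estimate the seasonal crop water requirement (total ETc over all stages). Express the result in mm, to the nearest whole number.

383 mm

initial: 0.42 × 2.64 × 15 = 16.63 mm
mid-season: 1.10 × 5.88 × 45 = 291.06 mm
late-season: 0.73 × 5.13 × 20 = 74.90 mm
Seasonal total = 382.59 mm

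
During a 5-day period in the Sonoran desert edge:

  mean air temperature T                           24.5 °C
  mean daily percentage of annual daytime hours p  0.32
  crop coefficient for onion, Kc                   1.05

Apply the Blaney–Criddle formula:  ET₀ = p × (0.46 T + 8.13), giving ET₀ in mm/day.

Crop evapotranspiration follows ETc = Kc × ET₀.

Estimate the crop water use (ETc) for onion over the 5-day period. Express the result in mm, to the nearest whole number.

ET₀ = 0.32 × (0.46 × 24.5 + 8.13) = 0.32 × 19.400 = 6.2080 mm/d
ETc = Kc × ET₀ = 1.05 × 6.2080 = 6.5184 mm/d
Over 5 days: 6.5184 × 5 = 32.592 mm

33 mm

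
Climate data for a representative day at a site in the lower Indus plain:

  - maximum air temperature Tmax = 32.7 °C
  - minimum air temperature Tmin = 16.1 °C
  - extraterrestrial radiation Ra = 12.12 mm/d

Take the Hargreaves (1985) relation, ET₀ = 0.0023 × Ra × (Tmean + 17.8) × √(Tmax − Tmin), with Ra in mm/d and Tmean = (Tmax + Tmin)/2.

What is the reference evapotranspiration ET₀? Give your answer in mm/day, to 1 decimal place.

4.8 mm/day

Tmean = (32.7 + 16.1)/2 = 24.40 °C
ET₀ = 0.0023 × 12.12 × (24.40 + 17.8) × √16.6 = 0.0023 × 12.12 × 42.20 × 4.0743 = 4.7929 mm/d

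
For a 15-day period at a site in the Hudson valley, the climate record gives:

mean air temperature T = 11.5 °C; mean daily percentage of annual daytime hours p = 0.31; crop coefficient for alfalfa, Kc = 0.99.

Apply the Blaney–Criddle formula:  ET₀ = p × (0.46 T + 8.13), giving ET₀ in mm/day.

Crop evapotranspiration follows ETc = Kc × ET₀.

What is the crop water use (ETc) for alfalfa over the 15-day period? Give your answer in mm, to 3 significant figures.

61.8 mm

ET₀ = 0.31 × (0.46 × 11.5 + 8.13) = 0.31 × 13.420 = 4.1602 mm/d
ETc = Kc × ET₀ = 0.99 × 4.1602 = 4.1186 mm/d
Over 15 days: 4.1186 × 15 = 61.779 mm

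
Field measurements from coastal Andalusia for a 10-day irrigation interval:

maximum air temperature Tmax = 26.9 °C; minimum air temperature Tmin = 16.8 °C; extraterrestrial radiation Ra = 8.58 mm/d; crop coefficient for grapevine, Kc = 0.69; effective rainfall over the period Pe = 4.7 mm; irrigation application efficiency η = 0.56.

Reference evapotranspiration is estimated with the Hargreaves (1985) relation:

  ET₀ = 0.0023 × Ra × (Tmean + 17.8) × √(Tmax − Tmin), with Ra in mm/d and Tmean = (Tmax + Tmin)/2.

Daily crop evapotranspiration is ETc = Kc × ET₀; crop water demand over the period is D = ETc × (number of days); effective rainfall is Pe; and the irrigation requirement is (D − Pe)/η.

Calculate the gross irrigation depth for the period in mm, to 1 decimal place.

Tmean = (26.9 + 16.8)/2 = 21.85 °C
ET₀ = 0.0023 × 8.58 × (21.85 + 17.8) × √10.1 = 0.0023 × 8.58 × 39.65 × 3.1780 = 2.4866 mm/d
ETc = Kc × ET₀ = 0.69 × 2.4866 = 1.7158 mm/d
Crop demand D = ETc × 10 d = 1.7158 × 10 = 17.158 mm
D − Pe = 17.158 − 4.7 = 12.458 mm
Gross irrigation = 12.458 / 0.56 = 22.246 mm

22.2 mm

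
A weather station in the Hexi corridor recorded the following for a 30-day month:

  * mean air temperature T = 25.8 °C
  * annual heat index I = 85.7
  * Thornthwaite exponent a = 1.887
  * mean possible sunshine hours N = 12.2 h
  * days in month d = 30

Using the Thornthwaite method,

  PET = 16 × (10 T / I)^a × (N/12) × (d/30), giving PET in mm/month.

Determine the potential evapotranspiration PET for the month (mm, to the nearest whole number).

130 mm

10T/I = 10 × 25.8 / 85.7 = 3.0105
(10T/I)^a = 3.0105^1.887 = 8.0019
Uncorrected PET = 16 × 8.0019 = 128.030 mm
Correction = (N/12)(d/30) = (12.2/12)(30/30) = 1.0167
PET = 128.030 × 1.0167 = 130.168 mm/month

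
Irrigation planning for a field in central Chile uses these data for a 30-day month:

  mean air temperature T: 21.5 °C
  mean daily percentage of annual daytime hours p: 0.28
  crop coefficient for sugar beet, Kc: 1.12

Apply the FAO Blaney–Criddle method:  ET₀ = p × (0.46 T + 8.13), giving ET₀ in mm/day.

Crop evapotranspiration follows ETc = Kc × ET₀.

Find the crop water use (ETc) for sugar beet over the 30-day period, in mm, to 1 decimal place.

169.5 mm

ET₀ = 0.28 × (0.46 × 21.5 + 8.13) = 0.28 × 18.020 = 5.0456 mm/d
ETc = Kc × ET₀ = 1.12 × 5.0456 = 5.6511 mm/d
Over 30 days: 5.6511 × 30 = 169.533 mm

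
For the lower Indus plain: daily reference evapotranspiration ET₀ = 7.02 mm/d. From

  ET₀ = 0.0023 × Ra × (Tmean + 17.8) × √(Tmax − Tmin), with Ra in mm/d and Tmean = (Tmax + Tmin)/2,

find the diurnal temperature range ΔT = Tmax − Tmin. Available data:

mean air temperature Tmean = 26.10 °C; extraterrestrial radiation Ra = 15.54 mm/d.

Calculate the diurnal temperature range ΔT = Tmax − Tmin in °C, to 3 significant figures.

√ΔT = ET₀ / [0.0023 × Ra × (Tmean+17.8)] = 7.02 / (0.0023 × 15.54 × 43.90) = 4.4740
ΔT = 4.4740² = 20.017 °C

20.0 °C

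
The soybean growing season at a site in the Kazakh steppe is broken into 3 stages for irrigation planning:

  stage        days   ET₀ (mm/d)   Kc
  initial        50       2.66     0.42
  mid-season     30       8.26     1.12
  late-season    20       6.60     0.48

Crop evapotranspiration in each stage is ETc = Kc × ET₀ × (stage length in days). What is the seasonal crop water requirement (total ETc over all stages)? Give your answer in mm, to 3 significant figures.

397 mm

initial: 0.42 × 2.66 × 50 = 55.86 mm
mid-season: 1.12 × 8.26 × 30 = 277.54 mm
late-season: 0.48 × 6.60 × 20 = 63.36 mm
Seasonal total = 396.76 mm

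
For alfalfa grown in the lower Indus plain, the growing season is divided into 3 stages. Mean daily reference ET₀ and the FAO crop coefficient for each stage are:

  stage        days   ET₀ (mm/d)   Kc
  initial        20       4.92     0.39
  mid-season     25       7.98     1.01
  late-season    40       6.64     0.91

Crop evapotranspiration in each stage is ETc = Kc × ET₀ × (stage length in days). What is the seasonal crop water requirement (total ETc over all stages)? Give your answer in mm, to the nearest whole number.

initial: 0.39 × 4.92 × 20 = 38.38 mm
mid-season: 1.01 × 7.98 × 25 = 201.50 mm
late-season: 0.91 × 6.64 × 40 = 241.70 mm
Seasonal total = 481.58 mm

482 mm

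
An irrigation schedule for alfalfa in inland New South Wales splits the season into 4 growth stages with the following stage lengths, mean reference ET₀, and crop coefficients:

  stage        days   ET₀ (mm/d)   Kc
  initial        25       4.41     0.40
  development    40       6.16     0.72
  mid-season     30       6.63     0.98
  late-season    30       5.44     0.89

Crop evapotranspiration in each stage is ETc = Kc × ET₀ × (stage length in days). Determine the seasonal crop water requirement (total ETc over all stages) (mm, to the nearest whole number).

initial: 0.40 × 4.41 × 25 = 44.10 mm
development: 0.72 × 6.16 × 40 = 177.41 mm
mid-season: 0.98 × 6.63 × 30 = 194.92 mm
late-season: 0.89 × 5.44 × 30 = 145.25 mm
Seasonal total = 561.68 mm

562 mm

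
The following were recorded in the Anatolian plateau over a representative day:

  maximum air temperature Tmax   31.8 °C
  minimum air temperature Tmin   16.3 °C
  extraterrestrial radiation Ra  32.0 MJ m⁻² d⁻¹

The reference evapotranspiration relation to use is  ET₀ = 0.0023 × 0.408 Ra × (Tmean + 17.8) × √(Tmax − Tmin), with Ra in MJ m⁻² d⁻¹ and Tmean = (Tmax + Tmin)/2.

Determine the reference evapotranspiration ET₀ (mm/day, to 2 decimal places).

4.95 mm/day

Tmean = (31.8 + 16.3)/2 = 24.05 °C
0.408 Ra = 0.408 × 32.0 = 13.0560 mm/d equivalent
ET₀ = 0.0023 × 13.0560 × (24.05 + 17.8) × √15.5 = 0.0023 × 13.0560 × 41.85 × 3.9370 = 4.9476 mm/d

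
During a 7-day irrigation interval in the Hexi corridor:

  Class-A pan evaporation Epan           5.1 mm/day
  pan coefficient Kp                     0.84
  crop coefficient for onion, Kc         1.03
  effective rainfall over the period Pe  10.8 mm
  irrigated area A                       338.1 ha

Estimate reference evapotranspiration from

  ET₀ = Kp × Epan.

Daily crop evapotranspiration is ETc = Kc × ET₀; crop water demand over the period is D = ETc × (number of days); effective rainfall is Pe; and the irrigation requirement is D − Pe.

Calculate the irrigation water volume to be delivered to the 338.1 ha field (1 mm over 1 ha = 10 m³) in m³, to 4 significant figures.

67920 m³

ET₀ = 0.84 × 5.1 = 4.2840 mm/d
ETc = Kc × ET₀ = 1.03 × 4.2840 = 4.4125 mm/d
Crop demand D = ETc × 7 d = 4.4125 × 7 = 30.888 mm
D − Pe = 30.888 − 10.8 = 20.088 mm
Volume = 20.088 mm × 338.1 ha × 10 = 67917.5 m³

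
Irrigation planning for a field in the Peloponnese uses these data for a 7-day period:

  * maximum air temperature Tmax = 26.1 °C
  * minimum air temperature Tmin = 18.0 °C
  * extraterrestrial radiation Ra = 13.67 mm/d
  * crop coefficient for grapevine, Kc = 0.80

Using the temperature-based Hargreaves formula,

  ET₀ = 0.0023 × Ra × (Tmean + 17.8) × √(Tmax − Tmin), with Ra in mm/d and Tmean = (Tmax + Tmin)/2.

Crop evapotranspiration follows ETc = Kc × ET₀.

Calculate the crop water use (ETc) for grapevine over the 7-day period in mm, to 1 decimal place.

Tmean = (26.1 + 18.0)/2 = 22.05 °C
ET₀ = 0.0023 × 13.67 × (22.05 + 17.8) × √8.1 = 0.0023 × 13.67 × 39.85 × 2.8460 = 3.5658 mm/d
ETc = Kc × ET₀ = 0.80 × 3.5658 = 2.8526 mm/d
Over 7 days: 2.8526 × 7 = 19.968 mm

20.0 mm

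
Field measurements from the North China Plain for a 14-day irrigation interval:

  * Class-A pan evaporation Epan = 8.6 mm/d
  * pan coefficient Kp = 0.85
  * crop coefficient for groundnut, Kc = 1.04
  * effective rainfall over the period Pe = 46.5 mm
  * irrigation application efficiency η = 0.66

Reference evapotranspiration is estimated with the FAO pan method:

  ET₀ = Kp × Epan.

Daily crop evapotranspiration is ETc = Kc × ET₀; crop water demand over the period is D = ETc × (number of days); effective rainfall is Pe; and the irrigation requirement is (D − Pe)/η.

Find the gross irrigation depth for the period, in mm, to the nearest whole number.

ET₀ = 0.85 × 8.6 = 7.3100 mm/d
ETc = Kc × ET₀ = 1.04 × 7.3100 = 7.6024 mm/d
Crop demand D = ETc × 14 d = 7.6024 × 14 = 106.434 mm
D − Pe = 106.434 − 46.5 = 59.934 mm
Gross irrigation = 59.934 / 0.66 = 90.809 mm

91 mm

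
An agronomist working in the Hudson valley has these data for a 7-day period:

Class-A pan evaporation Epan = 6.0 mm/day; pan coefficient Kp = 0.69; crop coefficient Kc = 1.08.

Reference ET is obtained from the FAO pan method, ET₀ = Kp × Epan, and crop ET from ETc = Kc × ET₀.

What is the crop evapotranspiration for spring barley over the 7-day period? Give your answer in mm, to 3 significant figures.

ET₀ = 0.69 × 6.0 = 4.1400 mm/d
ETc = Kc × ET₀ = 1.08 × 4.1400 = 4.4712 mm/d
Over 7 days: 4.4712 × 7 = 31.298 mm

31.3 mm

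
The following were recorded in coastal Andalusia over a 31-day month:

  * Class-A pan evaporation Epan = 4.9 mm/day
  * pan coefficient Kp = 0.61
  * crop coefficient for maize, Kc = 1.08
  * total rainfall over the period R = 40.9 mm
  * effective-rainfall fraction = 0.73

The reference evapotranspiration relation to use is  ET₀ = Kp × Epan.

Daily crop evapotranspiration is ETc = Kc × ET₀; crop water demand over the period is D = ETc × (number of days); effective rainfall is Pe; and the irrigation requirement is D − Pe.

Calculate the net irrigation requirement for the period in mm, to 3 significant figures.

ET₀ = 0.61 × 4.9 = 2.9890 mm/d
ETc = Kc × ET₀ = 1.08 × 2.9890 = 3.2281 mm/d
Crop demand D = ETc × 31 d = 3.2281 × 31 = 100.071 mm
Pe = 0.73 × 40.9 = 29.857 mm
D − Pe = 100.071 − 29.857 = 70.214 mm

70.2 mm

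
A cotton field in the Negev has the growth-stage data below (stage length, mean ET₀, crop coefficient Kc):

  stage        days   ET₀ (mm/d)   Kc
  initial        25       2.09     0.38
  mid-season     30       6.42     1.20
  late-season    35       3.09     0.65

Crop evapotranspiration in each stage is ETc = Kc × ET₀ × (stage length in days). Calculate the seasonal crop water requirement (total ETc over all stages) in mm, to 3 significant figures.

initial: 0.38 × 2.09 × 25 = 19.86 mm
mid-season: 1.20 × 6.42 × 30 = 231.12 mm
late-season: 0.65 × 3.09 × 35 = 70.30 mm
Seasonal total = 321.28 mm

321 mm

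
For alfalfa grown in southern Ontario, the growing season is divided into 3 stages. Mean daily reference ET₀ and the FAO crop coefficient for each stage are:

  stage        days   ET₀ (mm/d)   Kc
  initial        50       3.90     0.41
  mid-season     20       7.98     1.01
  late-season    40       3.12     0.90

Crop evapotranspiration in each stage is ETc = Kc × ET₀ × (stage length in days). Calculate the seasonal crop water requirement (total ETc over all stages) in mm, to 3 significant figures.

initial: 0.41 × 3.90 × 50 = 79.95 mm
mid-season: 1.01 × 7.98 × 20 = 161.20 mm
late-season: 0.90 × 3.12 × 40 = 112.32 mm
Seasonal total = 353.47 mm

353 mm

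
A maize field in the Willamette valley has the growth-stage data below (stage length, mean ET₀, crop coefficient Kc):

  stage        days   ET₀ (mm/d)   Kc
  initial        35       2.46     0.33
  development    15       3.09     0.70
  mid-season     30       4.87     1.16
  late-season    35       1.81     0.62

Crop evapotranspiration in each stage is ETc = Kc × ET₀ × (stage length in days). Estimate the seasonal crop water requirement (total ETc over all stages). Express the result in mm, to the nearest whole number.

initial: 0.33 × 2.46 × 35 = 28.41 mm
development: 0.70 × 3.09 × 15 = 32.45 mm
mid-season: 1.16 × 4.87 × 30 = 169.48 mm
late-season: 0.62 × 1.81 × 35 = 39.28 mm
Seasonal total = 269.62 mm

270 mm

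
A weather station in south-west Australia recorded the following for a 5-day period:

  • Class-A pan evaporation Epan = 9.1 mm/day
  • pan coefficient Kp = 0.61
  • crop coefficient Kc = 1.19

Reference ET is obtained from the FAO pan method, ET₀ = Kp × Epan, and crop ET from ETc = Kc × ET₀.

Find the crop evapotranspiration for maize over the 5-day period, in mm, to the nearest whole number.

33 mm

ET₀ = 0.61 × 9.1 = 5.5510 mm/d
ETc = Kc × ET₀ = 1.19 × 5.5510 = 6.6057 mm/d
Over 5 days: 6.6057 × 5 = 33.029 mm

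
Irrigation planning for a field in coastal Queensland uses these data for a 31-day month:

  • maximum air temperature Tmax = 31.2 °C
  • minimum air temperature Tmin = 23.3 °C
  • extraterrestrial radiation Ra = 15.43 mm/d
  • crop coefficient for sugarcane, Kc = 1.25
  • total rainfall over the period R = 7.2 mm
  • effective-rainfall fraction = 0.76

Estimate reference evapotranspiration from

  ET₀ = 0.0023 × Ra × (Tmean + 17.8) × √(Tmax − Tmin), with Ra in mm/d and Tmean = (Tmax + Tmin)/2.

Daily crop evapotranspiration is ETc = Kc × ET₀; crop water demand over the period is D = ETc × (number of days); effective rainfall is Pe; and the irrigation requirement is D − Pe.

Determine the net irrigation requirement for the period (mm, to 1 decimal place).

168.7 mm

Tmean = (31.2 + 23.3)/2 = 27.25 °C
ET₀ = 0.0023 × 15.43 × (27.25 + 17.8) × √7.9 = 0.0023 × 15.43 × 45.05 × 2.8107 = 4.4937 mm/d
ETc = Kc × ET₀ = 1.25 × 4.4937 = 5.6171 mm/d
Crop demand D = ETc × 31 d = 5.6171 × 31 = 174.130 mm
Pe = 0.76 × 7.2 = 5.472 mm
D − Pe = 174.130 − 5.472 = 168.658 mm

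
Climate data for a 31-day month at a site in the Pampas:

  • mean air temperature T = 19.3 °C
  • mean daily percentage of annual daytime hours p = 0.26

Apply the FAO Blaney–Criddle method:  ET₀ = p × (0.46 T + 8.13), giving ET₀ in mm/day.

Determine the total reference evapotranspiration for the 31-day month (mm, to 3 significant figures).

ET₀ = 0.26 × (0.46 × 19.3 + 8.13) = 0.26 × 17.008 = 4.4221 mm/d
Monthly total = 4.4221 × 31 = 137.085 mm

137 mm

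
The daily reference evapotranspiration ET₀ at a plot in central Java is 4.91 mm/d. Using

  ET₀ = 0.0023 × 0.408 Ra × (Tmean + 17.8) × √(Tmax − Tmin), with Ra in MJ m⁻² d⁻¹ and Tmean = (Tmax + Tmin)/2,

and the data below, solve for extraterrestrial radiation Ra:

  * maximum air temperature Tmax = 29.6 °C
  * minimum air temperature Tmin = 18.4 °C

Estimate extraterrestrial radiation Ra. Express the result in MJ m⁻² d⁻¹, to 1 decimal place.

37.4 MJ m⁻² d⁻¹

Tmean = (29.6+18.4)/2 = 24.00 °C; ΔT = 11.2
Ra = ET₀ / [0.0023 × 0.408 × (Tmean+17.8) × √ΔT]
   = 4.91 / (0.0023 × 0.408 × 41.80 × 3.3466) = 37.404 MJ m⁻² d⁻¹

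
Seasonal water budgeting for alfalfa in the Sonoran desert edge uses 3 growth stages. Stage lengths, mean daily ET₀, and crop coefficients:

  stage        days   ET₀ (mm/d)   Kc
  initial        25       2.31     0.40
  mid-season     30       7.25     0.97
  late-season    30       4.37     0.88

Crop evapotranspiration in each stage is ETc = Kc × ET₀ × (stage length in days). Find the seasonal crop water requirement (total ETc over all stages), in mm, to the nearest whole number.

349 mm

initial: 0.40 × 2.31 × 25 = 23.10 mm
mid-season: 0.97 × 7.25 × 30 = 210.98 mm
late-season: 0.88 × 4.37 × 30 = 115.37 mm
Seasonal total = 349.45 mm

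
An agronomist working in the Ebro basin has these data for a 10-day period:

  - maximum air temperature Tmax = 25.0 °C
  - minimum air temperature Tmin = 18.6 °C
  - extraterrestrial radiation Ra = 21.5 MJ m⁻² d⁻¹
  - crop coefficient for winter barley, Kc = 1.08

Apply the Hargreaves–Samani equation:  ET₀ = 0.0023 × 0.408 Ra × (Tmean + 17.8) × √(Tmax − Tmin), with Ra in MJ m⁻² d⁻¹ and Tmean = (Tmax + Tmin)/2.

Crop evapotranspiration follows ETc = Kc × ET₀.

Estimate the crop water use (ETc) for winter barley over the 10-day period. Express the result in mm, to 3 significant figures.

Tmean = (25.0 + 18.6)/2 = 21.80 °C
0.408 Ra = 0.408 × 21.5 = 8.7720 mm/d equivalent
ET₀ = 0.0023 × 8.7720 × (21.80 + 17.8) × √6.4 = 0.0023 × 8.7720 × 39.60 × 2.5298 = 2.0212 mm/d
ETc = Kc × ET₀ = 1.08 × 2.0212 = 2.1829 mm/d
Over 10 days: 2.1829 × 10 = 21.829 mm

21.8 mm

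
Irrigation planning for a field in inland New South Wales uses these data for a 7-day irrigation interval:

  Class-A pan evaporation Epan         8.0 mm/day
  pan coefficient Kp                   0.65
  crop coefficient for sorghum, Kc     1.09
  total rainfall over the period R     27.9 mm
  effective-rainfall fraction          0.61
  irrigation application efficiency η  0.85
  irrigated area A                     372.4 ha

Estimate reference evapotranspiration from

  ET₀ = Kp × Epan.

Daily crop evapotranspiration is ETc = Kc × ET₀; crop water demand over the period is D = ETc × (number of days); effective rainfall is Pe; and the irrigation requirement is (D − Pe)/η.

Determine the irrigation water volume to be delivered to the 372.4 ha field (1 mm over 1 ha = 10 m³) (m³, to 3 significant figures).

99300 m³

ET₀ = 0.65 × 8.0 = 5.2000 mm/d
ETc = Kc × ET₀ = 1.09 × 5.2000 = 5.6680 mm/d
Crop demand D = ETc × 7 d = 5.6680 × 7 = 39.676 mm
Pe = 0.61 × 27.9 = 17.019 mm
D − Pe = 39.676 − 17.019 = 22.657 mm
Gross irrigation = 22.657 / 0.85 = 26.655 mm
Volume = 26.655 mm × 372.4 ha × 10 = 99263.2 m³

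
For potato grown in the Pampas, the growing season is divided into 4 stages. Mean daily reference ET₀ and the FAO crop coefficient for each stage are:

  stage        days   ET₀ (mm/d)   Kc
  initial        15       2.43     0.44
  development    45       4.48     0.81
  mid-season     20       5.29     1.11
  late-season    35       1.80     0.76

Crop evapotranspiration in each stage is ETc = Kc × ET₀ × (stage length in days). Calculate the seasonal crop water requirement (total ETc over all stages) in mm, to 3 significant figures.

initial: 0.44 × 2.43 × 15 = 16.04 mm
development: 0.81 × 4.48 × 45 = 163.30 mm
mid-season: 1.11 × 5.29 × 20 = 117.44 mm
late-season: 0.76 × 1.80 × 35 = 47.88 mm
Seasonal total = 344.66 mm

345 mm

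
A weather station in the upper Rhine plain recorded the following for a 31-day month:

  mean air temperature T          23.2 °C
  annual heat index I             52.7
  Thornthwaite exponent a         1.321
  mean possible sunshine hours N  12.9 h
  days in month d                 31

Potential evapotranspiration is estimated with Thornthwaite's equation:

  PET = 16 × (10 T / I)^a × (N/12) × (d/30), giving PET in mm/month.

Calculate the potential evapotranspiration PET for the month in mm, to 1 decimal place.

10T/I = 10 × 23.2 / 52.7 = 4.4023
(10T/I)^a = 4.4023^1.321 = 7.0844
Uncorrected PET = 16 × 7.0844 = 113.350 mm
Correction = (N/12)(d/30) = (12.9/12)(31/30) = 1.1108
PET = 113.350 × 1.1108 = 125.909 mm/month

125.9 mm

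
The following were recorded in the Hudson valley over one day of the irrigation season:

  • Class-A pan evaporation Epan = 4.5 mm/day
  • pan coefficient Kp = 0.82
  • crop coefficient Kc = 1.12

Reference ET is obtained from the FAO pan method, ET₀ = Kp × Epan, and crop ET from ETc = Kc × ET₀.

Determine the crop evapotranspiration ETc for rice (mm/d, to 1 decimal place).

ET₀ = 0.82 × 4.5 = 3.6900 mm/d
ETc = Kc × ET₀ = 1.12 × 3.6900 = 4.1328 mm/d

4.1 mm/d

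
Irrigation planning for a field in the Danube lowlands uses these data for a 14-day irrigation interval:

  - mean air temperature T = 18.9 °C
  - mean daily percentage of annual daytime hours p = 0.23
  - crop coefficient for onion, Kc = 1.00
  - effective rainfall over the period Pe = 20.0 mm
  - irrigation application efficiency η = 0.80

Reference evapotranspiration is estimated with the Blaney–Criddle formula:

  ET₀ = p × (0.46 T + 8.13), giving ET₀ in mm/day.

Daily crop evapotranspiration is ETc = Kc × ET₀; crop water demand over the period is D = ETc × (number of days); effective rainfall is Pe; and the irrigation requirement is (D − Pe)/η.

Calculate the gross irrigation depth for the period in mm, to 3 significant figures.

ET₀ = 0.23 × (0.46 × 18.9 + 8.13) = 0.23 × 16.824 = 3.8695 mm/d
ETc = Kc × ET₀ = 1.00 × 3.8695 = 3.8695 mm/d
Crop demand D = ETc × 14 d = 3.8695 × 14 = 54.173 mm
D − Pe = 54.173 − 20.0 = 34.173 mm
Gross irrigation = 34.173 / 0.80 = 42.716 mm

42.7 mm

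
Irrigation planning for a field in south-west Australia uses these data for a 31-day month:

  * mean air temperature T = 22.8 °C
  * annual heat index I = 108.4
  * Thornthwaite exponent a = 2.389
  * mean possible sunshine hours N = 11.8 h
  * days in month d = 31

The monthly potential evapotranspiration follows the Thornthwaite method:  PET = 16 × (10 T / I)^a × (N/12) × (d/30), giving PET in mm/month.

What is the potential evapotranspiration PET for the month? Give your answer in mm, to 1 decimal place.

96.0 mm

10T/I = 10 × 22.8 / 108.4 = 2.1033
(10T/I)^a = 2.1033^2.389 = 5.9076
Uncorrected PET = 16 × 5.9076 = 94.522 mm
Correction = (N/12)(d/30) = (11.8/12)(31/30) = 1.0161
PET = 94.522 × 1.0161 = 96.044 mm/month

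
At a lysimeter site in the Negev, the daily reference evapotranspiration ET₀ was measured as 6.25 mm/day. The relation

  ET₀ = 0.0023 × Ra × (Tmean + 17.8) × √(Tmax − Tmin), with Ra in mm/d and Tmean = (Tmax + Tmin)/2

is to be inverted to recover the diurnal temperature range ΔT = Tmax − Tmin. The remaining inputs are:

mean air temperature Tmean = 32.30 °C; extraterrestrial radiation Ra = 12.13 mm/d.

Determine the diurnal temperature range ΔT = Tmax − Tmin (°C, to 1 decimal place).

√ΔT = ET₀ / [0.0023 × Ra × (Tmean+17.8)] = 6.25 / (0.0023 × 12.13 × 50.10) = 4.4715
ΔT = 4.4715² = 19.994 °C

20.0 °C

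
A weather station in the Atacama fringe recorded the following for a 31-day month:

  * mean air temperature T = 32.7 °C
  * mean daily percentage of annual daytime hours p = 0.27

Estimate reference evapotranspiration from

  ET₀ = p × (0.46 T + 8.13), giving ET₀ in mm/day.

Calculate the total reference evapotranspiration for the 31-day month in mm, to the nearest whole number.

ET₀ = 0.27 × (0.46 × 32.7 + 8.13) = 0.27 × 23.172 = 6.2564 mm/d
Monthly total = 6.2564 × 31 = 193.948 mm

194 mm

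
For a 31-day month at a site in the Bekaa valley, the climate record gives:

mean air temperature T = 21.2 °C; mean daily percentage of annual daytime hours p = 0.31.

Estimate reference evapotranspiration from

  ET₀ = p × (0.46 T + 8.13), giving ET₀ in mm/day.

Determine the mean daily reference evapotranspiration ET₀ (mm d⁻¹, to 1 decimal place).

ET₀ = 0.31 × (0.46 × 21.2 + 8.13) = 0.31 × 17.882 = 5.5434 mm/d

5.5 mm d⁻¹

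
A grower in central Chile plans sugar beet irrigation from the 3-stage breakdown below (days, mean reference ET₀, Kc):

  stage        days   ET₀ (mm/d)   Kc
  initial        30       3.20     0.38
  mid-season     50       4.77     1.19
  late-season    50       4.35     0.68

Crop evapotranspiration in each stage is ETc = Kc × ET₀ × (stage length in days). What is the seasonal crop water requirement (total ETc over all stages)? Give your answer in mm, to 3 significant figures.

468 mm

initial: 0.38 × 3.20 × 30 = 36.48 mm
mid-season: 1.19 × 4.77 × 50 = 283.82 mm
late-season: 0.68 × 4.35 × 50 = 147.90 mm
Seasonal total = 468.20 mm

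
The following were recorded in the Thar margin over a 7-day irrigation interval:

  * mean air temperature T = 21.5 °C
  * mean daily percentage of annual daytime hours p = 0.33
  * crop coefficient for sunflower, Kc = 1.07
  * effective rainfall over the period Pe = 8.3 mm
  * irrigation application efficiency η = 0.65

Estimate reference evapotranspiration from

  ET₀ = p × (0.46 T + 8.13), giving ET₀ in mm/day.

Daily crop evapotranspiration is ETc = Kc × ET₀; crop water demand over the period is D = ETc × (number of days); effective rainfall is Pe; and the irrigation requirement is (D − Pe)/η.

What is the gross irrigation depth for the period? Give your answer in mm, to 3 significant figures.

55.8 mm

ET₀ = 0.33 × (0.46 × 21.5 + 8.13) = 0.33 × 18.020 = 5.9466 mm/d
ETc = Kc × ET₀ = 1.07 × 5.9466 = 6.3629 mm/d
Crop demand D = ETc × 7 d = 6.3629 × 7 = 44.540 mm
D − Pe = 44.540 − 8.3 = 36.240 mm
Gross irrigation = 36.240 / 0.65 = 55.754 mm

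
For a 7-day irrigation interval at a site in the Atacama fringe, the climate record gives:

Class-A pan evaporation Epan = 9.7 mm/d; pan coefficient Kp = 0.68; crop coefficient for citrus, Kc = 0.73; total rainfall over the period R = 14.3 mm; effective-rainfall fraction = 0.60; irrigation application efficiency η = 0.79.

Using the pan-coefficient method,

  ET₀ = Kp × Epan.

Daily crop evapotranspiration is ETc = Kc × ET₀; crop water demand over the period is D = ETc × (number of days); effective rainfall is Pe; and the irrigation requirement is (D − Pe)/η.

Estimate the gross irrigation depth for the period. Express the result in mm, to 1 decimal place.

ET₀ = 0.68 × 9.7 = 6.5960 mm/d
ETc = Kc × ET₀ = 0.73 × 6.5960 = 4.8151 mm/d
Crop demand D = ETc × 7 d = 4.8151 × 7 = 33.706 mm
Pe = 0.60 × 14.3 = 8.580 mm
D − Pe = 33.706 − 8.580 = 25.126 mm
Gross irrigation = 25.126 / 0.79 = 31.805 mm

31.8 mm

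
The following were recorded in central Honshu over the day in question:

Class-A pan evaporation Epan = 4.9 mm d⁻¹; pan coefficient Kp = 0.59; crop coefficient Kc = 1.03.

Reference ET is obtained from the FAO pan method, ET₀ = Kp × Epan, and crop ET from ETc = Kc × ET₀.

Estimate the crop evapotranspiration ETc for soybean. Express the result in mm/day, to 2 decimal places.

2.98 mm/day

ET₀ = 0.59 × 4.9 = 2.8910 mm/d
ETc = Kc × ET₀ = 1.03 × 2.8910 = 2.9777 mm/d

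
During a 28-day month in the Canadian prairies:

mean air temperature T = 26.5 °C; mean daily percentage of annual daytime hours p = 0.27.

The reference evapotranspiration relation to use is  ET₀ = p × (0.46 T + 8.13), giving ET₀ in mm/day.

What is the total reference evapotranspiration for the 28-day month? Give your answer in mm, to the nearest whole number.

ET₀ = 0.27 × (0.46 × 26.5 + 8.13) = 0.27 × 20.320 = 5.4864 mm/d
Monthly total = 5.4864 × 28 = 153.619 mm

154 mm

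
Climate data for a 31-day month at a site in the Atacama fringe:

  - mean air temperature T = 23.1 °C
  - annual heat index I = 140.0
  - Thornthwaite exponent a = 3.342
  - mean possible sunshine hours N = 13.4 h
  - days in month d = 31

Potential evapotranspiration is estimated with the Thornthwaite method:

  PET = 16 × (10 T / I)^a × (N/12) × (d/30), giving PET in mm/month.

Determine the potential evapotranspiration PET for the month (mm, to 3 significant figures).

98.4 mm

10T/I = 10 × 23.1 / 140.0 = 1.6500
(10T/I)^a = 1.6500^3.342 = 5.3313
Uncorrected PET = 16 × 5.3313 = 85.301 mm
Correction = (N/12)(d/30) = (13.4/12)(31/30) = 1.1539
PET = 85.301 × 1.1539 = 98.429 mm/month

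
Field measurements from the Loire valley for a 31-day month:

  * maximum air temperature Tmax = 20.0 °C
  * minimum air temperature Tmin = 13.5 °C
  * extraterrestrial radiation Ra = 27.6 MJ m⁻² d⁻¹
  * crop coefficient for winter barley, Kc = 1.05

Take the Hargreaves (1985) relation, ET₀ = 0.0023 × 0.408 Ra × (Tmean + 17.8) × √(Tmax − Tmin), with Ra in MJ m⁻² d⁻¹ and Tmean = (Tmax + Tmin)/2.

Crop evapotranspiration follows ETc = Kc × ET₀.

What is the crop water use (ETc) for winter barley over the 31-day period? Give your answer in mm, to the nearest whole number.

74 mm

Tmean = (20.0 + 13.5)/2 = 16.75 °C
0.408 Ra = 0.408 × 27.6 = 11.2608 mm/d equivalent
ET₀ = 0.0023 × 11.2608 × (16.75 + 17.8) × √6.5 = 0.0023 × 11.2608 × 34.55 × 2.5495 = 2.2814 mm/d
ETc = Kc × ET₀ = 1.05 × 2.2814 = 2.3955 mm/d
Over 31 days: 2.3955 × 31 = 74.261 mm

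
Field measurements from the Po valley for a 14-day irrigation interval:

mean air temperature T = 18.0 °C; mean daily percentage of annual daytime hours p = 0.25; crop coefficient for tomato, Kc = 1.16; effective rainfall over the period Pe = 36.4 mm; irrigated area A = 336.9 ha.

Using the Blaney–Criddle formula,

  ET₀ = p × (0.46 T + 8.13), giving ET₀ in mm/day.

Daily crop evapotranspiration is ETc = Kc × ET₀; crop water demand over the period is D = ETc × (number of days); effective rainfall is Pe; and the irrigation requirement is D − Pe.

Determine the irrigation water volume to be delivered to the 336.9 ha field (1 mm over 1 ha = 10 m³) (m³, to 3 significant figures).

ET₀ = 0.25 × (0.46 × 18.0 + 8.13) = 0.25 × 16.410 = 4.1025 mm/d
ETc = Kc × ET₀ = 1.16 × 4.1025 = 4.7589 mm/d
Crop demand D = ETc × 14 d = 4.7589 × 14 = 66.625 mm
D − Pe = 66.625 − 36.4 = 30.225 mm
Volume = 30.225 mm × 336.9 ha × 10 = 101828.0 m³

102000 m³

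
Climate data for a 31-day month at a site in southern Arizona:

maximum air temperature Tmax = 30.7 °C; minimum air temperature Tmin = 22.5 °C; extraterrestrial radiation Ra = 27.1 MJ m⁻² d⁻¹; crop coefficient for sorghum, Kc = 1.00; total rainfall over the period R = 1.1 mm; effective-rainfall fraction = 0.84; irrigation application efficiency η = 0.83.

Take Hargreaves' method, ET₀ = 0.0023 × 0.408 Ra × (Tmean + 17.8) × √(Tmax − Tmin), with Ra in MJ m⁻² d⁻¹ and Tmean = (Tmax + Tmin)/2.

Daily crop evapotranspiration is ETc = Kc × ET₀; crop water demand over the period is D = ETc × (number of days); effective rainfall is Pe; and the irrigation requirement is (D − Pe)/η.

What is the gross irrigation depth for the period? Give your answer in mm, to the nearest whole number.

Tmean = (30.7 + 22.5)/2 = 26.60 °C
0.408 Ra = 0.408 × 27.1 = 11.0568 mm/d equivalent
ET₀ = 0.0023 × 11.0568 × (26.60 + 17.8) × √8.2 = 0.0023 × 11.0568 × 44.40 × 2.8636 = 3.2333 mm/d
ETc = Kc × ET₀ = 1.00 × 3.2333 = 3.2333 mm/d
Crop demand D = ETc × 31 d = 3.2333 × 31 = 100.232 mm
Pe = 0.84 × 1.1 = 0.924 mm
D − Pe = 100.232 − 0.924 = 99.308 mm
Gross irrigation = 99.308 / 0.83 = 119.648 mm

120 mm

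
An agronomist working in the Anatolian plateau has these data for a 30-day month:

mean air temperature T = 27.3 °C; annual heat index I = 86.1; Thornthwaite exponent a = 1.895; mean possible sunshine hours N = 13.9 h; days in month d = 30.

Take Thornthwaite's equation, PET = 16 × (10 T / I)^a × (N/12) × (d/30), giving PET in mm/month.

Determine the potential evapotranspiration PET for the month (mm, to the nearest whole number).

165 mm

10T/I = 10 × 27.3 / 86.1 = 3.1707
(10T/I)^a = 3.1707^1.895 = 8.9061
Uncorrected PET = 16 × 8.9061 = 142.498 mm
Correction = (N/12)(d/30) = (13.9/12)(30/30) = 1.1583
PET = 142.498 × 1.1583 = 165.055 mm/month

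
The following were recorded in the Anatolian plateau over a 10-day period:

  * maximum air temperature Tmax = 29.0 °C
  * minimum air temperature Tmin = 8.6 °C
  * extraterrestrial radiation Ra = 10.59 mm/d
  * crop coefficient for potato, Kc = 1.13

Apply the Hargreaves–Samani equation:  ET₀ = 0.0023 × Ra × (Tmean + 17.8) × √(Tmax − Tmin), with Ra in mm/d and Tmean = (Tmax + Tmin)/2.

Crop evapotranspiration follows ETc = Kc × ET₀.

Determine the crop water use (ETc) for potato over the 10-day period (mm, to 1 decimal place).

45.5 mm

Tmean = (29.0 + 8.6)/2 = 18.80 °C
ET₀ = 0.0023 × 10.59 × (18.80 + 17.8) × √20.4 = 0.0023 × 10.59 × 36.60 × 4.5166 = 4.0264 mm/d
ETc = Kc × ET₀ = 1.13 × 4.0264 = 4.5498 mm/d
Over 10 days: 4.5498 × 10 = 45.498 mm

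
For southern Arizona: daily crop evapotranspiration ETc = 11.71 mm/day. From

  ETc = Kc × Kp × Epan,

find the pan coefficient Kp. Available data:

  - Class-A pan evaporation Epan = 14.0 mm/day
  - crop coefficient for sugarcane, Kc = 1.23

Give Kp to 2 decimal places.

0.68

ETc = Kc × Kp × Epan  ⇒  Kp = ETc / (Kc × Epan)
Kp = 11.71 / (1.23 × 14.0) = 11.71 / 17.220 = 0.6800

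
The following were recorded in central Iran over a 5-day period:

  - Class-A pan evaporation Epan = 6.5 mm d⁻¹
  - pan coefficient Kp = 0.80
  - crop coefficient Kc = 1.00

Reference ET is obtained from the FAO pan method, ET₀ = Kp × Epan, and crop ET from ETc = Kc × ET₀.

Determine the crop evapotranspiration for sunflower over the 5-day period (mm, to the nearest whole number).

ET₀ = 0.80 × 6.5 = 5.2000 mm/d
ETc = Kc × ET₀ = 1.00 × 5.2000 = 5.2000 mm/d
Over 5 days: 5.2000 × 5 = 26.000 mm

26 mm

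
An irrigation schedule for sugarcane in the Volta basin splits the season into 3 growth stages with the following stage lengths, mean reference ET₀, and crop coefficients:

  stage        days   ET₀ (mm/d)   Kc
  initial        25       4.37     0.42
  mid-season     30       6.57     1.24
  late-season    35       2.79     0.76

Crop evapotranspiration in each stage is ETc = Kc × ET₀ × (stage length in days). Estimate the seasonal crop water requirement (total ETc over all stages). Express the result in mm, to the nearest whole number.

365 mm

initial: 0.42 × 4.37 × 25 = 45.89 mm
mid-season: 1.24 × 6.57 × 30 = 244.40 mm
late-season: 0.76 × 2.79 × 35 = 74.21 mm
Seasonal total = 364.50 mm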